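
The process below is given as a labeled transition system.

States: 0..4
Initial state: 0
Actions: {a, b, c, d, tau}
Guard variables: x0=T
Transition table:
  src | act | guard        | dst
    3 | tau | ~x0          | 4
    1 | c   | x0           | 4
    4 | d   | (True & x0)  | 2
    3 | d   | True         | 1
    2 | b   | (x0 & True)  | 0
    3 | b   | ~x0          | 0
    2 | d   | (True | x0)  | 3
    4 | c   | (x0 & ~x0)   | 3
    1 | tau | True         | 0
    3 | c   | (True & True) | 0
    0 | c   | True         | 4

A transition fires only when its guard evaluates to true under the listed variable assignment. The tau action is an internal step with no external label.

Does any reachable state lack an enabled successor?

R = {0,1,2,3,4}
  0: c→4  [1 out]
  1: c→4  tau→0  [2 out]
  2: b→0  d→3  [2 out]
  3: c→0  d→1  [2 out]
  4: d→2  [1 out]

Answer: DEADLOCK-FREE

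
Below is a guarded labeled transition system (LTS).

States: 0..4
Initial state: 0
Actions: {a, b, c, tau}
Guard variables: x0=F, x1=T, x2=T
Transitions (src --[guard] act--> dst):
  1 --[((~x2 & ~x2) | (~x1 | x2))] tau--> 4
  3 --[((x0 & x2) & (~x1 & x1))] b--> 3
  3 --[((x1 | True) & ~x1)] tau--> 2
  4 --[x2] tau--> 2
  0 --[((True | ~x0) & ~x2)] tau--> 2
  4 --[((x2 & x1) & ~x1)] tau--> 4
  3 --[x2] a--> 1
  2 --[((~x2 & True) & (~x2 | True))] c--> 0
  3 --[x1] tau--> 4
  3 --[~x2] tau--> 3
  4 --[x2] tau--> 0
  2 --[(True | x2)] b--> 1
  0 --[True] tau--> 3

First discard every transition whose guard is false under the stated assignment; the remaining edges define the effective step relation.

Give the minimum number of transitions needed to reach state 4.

Breadth-first toward 4:
  L0 = {0}
  L1 = {3}
  L2 = {1,4}
first hit 4 at d=2 via tau·tau

Answer: 2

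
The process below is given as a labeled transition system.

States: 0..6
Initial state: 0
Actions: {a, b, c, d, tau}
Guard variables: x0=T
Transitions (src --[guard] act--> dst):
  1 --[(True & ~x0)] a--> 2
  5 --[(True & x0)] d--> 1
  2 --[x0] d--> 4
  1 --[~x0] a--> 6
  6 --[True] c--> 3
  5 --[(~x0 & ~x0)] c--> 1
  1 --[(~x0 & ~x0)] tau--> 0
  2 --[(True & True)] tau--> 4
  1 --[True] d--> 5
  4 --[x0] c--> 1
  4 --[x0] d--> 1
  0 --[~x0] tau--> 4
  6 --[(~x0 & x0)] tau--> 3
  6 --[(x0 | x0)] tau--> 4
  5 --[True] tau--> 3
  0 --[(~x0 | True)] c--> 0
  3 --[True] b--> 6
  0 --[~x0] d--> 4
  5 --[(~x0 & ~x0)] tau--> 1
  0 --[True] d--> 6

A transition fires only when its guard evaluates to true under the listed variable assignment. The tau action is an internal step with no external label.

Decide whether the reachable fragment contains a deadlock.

Reachable = {0,1,3,4,5,6}
  0: c→0  d→6  [2 out]
  1: d→5  [1 out]
  3: b→6  [1 out]
  4: c→1  d→1  [2 out]
  5: d→1  tau→3  [2 out]
  6: c→3  tau→4  [2 out]

Answer: DEADLOCK-FREE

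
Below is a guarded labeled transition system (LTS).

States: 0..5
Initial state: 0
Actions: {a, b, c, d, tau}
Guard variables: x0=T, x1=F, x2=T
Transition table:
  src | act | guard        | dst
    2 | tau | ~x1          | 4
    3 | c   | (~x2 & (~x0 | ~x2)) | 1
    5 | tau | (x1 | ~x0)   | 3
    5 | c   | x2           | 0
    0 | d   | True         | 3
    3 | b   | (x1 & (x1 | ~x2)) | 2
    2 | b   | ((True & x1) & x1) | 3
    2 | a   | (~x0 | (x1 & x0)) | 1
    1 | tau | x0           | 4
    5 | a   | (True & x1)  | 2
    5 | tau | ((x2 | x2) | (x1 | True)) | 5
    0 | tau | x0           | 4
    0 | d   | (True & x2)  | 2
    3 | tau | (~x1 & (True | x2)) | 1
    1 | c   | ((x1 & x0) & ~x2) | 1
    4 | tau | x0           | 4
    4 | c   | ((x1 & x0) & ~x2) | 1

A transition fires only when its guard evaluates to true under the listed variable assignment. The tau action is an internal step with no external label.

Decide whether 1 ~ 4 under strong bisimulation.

Compute ~ classes (split until stable):
  P[0] = {{0,1,2,3,4,5}}
  P[1] = {{0},{1,2,3,4},{5}}
stable after 2 split(s): 3 block(s)
[1]={1,2,3,4}  [4]={1,2,3,4}

Answer: BISIMILAR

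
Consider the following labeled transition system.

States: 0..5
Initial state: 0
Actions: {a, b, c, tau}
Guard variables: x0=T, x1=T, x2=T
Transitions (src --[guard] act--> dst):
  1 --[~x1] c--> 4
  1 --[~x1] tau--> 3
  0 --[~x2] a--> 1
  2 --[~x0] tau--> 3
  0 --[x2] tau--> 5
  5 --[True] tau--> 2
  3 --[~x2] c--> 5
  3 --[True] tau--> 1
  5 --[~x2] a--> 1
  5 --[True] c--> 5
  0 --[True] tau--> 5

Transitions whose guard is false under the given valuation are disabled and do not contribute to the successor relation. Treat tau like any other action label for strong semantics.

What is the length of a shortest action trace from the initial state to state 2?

BFS to 2:
  depth 0: {0}
  depth 1: {5}
  depth 2: {2}
first hit 2 at d=2 via tau·tau

Answer: 2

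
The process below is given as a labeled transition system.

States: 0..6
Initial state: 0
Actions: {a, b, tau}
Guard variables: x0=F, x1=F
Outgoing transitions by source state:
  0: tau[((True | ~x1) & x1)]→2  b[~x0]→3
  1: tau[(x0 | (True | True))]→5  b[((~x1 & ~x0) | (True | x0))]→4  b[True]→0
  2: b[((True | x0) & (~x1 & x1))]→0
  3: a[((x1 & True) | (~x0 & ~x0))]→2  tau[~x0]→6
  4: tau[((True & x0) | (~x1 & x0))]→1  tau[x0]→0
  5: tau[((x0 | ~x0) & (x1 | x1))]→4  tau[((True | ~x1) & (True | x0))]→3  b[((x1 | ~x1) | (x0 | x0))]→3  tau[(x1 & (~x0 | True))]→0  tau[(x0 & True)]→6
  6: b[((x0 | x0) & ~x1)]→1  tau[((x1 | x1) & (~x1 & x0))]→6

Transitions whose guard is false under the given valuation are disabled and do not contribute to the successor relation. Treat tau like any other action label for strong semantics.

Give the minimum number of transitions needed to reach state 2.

Answer: 2

Analysis:
Breadth-first toward 2:
  L0 = {0}
  L1 = {3}
  L2 = {2,6}
first hit 2 at d=2 via b·a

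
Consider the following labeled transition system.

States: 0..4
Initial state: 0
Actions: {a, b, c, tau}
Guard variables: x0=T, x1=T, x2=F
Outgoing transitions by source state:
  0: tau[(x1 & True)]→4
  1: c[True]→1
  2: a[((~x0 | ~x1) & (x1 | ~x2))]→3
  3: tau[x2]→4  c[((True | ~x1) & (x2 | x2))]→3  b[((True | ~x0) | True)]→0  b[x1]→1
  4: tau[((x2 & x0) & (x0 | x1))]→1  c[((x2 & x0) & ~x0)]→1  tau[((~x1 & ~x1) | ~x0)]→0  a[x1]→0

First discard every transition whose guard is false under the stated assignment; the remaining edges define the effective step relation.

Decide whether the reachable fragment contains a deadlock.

Reachable = {0,4}
  0: tau→4  [1 out]
  4: a→0  [1 out]

Answer: DEADLOCK-FREE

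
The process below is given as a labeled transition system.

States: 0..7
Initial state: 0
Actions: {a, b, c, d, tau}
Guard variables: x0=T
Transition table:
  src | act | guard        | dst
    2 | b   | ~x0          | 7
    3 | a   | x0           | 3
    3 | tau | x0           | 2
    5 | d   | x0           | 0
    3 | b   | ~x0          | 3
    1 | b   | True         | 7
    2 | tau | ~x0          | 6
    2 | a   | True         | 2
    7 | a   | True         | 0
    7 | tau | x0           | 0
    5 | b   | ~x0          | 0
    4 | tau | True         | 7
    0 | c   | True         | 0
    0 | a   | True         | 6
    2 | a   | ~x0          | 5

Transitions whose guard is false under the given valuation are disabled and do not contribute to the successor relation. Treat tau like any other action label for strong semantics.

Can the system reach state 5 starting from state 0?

10 transition(s) survive guard evaluation.
L0 = {0}
L1 = {6}  now seen {0,6}
R = {0,6}

Answer: UNREACHABLE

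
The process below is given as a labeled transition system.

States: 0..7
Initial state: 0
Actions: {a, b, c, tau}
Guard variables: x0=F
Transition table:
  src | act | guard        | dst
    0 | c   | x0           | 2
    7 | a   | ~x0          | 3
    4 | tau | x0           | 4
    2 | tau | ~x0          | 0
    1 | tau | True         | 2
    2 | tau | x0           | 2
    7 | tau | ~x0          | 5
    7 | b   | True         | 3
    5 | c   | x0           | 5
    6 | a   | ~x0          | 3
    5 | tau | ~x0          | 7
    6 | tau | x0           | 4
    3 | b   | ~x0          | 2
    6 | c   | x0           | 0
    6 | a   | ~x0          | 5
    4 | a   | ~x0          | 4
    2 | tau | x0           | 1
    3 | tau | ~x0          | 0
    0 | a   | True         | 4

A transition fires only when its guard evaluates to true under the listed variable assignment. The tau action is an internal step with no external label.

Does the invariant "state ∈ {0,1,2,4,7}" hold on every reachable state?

Inv-set: {0,1,2,4,7}
Reach set: {0,4}
  0: ✓
  4: ✓

Answer: INVARIANT HOLDS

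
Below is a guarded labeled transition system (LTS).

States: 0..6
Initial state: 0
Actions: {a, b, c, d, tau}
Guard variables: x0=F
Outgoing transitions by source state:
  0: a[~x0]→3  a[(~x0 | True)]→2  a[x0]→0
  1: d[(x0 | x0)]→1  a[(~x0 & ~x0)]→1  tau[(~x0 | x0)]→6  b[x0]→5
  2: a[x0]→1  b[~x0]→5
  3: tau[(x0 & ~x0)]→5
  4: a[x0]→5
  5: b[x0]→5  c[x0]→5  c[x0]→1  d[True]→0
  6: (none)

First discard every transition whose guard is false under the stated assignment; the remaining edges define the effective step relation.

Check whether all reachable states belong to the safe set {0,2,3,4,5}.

Inv-set: {0,2,3,4,5}
Reach set: {0,2,3,5}
  0: safe
  2: safe
  3: safe
  5: safe

Answer: INVARIANT HOLDS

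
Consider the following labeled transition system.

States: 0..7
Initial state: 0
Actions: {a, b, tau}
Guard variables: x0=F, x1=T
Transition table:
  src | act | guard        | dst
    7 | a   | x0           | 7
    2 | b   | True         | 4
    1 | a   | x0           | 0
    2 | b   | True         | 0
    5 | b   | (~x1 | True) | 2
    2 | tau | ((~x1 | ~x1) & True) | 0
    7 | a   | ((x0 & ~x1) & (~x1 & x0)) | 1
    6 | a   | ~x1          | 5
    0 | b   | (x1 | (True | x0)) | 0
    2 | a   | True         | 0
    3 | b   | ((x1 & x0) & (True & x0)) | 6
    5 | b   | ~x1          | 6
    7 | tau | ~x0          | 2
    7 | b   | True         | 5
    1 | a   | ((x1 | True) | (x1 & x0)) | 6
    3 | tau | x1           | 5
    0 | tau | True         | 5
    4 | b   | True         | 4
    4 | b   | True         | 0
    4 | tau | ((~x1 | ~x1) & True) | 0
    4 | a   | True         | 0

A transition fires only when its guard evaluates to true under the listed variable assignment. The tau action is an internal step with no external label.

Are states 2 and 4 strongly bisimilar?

Bisimulation quotient by refinement:
  round 0: {{0,1,2,3,4,5,6,7}}
  round 1: {{0,7},{1},{2,4},{3},{5},{6}}
  round 2: {{0},{1},{2,4},{3},{5},{6},{7}}
7 equivalence class(es) (converged in 3)
[2]={2,4}  [4]={2,4}

Answer: BISIMILAR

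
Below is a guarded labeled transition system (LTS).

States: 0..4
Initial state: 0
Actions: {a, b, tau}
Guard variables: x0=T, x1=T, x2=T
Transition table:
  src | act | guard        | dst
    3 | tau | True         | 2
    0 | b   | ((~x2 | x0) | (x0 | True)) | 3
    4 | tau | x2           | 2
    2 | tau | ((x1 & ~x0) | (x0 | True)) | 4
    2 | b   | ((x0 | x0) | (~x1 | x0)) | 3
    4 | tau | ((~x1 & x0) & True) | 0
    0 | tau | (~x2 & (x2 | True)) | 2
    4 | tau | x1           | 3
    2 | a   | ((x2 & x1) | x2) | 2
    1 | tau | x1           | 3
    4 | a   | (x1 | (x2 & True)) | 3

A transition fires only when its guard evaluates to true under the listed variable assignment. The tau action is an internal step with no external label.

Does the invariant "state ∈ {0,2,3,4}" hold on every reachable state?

Answer: INVARIANT HOLDS

Trace:
Safe = {0,2,3,4}
Reachable = {0,2,3,4}
  0: ✓
  2: ✓
  3: ✓
  4: ✓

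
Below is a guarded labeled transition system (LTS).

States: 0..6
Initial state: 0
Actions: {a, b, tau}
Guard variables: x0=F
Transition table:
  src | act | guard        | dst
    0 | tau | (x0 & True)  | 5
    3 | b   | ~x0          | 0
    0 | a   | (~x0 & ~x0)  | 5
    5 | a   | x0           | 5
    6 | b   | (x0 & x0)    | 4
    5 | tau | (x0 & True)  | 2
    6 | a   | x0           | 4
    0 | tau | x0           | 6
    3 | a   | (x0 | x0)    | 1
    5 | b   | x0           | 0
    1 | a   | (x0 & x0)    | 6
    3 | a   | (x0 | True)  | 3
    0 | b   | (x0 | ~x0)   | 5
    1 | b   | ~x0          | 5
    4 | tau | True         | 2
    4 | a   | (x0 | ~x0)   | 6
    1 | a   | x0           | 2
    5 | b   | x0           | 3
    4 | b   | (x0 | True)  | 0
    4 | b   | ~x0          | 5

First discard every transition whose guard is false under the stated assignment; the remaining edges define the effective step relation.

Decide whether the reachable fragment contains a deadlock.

R = {0,5}
  0: a→5  b→5  [deg 2]
  5: ∅  [deadlock]
Path to 5: a

Answer: DEADLOCK at state 5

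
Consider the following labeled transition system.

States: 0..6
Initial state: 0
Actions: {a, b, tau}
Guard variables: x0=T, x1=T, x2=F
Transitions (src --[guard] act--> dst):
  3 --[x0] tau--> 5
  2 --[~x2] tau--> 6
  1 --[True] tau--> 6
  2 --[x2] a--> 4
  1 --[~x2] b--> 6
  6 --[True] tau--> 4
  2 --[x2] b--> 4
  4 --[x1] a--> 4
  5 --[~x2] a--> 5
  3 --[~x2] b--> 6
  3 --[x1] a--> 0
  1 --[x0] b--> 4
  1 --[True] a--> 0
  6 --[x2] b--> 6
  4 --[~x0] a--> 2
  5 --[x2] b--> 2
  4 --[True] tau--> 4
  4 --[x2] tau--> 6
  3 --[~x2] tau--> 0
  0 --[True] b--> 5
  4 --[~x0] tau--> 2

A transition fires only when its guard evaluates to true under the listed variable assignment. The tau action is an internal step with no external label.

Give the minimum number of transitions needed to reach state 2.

Breadth-first toward 2:
  Layer 0: {0}
  Layer 1: {5}
2 never appears.

Answer: UNREACHABLE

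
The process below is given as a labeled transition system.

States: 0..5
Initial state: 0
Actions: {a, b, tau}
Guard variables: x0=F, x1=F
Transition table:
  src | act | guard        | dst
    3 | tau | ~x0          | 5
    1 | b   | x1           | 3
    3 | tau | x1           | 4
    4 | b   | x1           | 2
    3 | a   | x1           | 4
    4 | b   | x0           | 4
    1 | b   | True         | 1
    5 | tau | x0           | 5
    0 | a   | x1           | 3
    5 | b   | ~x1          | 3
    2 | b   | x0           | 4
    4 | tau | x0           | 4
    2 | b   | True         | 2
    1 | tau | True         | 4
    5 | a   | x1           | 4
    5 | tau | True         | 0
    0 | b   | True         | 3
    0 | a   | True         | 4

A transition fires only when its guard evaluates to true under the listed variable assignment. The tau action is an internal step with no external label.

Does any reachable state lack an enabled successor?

R = {0,3,4,5}
  0: a→4  b→3  [2 exit(s)]
  3: tau→5  [1 exit(s)]
  4: ∅  [no exit]
  5: b→3  tau→0  [2 exit(s)]
trace reaching 4: a

Answer: DEADLOCK at state 4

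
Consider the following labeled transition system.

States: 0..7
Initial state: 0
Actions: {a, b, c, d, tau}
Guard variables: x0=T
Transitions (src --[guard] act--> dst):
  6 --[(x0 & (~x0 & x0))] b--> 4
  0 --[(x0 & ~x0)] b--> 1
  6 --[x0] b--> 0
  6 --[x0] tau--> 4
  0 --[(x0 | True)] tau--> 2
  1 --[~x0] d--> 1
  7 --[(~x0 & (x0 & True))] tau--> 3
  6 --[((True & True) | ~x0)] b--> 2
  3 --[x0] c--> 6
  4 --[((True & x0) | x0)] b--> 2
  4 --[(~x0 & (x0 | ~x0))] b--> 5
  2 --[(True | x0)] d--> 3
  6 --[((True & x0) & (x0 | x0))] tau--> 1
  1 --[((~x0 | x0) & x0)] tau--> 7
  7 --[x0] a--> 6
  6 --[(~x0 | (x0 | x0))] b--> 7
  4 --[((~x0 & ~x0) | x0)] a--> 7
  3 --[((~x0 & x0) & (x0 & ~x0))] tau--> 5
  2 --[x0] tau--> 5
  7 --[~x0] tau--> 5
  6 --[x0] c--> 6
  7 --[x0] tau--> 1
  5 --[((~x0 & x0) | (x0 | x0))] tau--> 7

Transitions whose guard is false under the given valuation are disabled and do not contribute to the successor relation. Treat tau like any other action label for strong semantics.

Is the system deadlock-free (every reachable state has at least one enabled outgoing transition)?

Reachable = {0,1,2,3,4,5,6,7}
  0: tau→2  [deg 1]
  1: tau→7  [deg 1]
  2: d→3  tau→5  [deg 2]
  3: c→6  [deg 1]
  4: a→7  b→2  [deg 2]
  5: tau→7  [deg 1]
  6: b→0  b→2  b→7  c→6  tau→1  tau→4  [deg 6]
  7: a→6  tau→1  [deg 2]

Answer: DEADLOCK-FREE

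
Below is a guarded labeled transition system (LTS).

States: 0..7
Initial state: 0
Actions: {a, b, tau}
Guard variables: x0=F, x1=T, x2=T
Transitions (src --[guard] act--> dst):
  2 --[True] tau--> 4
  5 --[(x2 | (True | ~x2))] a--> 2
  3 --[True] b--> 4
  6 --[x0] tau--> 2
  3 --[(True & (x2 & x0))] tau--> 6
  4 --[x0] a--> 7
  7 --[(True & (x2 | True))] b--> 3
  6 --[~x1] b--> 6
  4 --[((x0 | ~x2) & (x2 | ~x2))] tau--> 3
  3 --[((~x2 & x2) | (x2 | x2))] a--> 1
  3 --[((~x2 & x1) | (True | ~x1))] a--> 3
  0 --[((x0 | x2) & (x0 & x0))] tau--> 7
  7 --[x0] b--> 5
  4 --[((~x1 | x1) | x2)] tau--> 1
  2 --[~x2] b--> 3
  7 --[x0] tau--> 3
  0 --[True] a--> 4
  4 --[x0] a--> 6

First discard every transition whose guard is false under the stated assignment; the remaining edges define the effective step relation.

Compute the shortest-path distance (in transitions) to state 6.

BFS to 6:
  L0 = {0}
  L1 = {4}
  L2 = {1}
6 never appears.

Answer: UNREACHABLE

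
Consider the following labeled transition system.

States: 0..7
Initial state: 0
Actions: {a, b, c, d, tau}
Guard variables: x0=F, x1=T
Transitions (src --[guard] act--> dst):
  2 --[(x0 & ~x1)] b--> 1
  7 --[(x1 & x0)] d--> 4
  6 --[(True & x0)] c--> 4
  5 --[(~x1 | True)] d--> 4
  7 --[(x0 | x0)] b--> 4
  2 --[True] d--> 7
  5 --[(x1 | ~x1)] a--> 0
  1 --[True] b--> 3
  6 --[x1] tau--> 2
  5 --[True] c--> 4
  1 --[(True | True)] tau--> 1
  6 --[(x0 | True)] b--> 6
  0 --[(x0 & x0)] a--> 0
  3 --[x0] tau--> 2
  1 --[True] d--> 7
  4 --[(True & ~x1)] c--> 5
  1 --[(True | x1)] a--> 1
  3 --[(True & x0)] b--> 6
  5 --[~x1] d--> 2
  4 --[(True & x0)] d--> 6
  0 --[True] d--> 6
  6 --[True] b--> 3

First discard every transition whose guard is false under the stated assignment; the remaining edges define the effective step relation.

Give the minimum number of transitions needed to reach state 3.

BFS to 3:
  depth 0: {0}
  depth 1: {6}
  depth 2: {2,3}
first hit 3 at d=2 via d·b

Answer: 2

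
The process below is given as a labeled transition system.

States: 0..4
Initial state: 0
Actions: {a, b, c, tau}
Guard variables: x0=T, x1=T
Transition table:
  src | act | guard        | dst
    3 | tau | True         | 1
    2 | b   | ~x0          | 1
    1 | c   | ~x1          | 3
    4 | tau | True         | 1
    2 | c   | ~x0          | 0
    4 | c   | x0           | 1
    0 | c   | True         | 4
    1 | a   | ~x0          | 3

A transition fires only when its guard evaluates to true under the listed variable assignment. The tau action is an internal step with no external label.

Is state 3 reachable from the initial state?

4 transition(s) survive guard evaluation.
Layer 0: {0}
Layer 1: {4}  total {0,4}
Layer 2: {1}  total {0,1,4}
Reach set: {0,1,4}

Answer: UNREACHABLE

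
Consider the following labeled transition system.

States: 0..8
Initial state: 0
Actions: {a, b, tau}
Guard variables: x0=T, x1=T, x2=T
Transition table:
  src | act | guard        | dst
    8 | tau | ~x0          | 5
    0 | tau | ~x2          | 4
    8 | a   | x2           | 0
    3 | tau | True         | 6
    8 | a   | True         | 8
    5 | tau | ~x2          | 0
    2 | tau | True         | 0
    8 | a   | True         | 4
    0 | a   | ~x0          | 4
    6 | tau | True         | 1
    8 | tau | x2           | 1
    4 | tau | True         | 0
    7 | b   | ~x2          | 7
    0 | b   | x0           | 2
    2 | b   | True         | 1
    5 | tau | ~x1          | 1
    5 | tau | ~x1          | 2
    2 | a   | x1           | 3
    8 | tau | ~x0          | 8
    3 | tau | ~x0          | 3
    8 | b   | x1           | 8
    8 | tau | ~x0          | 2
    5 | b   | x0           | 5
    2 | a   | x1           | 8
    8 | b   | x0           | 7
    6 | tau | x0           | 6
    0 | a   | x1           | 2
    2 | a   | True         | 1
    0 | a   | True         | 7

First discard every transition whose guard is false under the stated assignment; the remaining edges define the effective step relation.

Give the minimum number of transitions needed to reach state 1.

Layered search for 1:
  depth 0: {0}
  depth 1: {2,7}
  depth 2: {1,3,8}
1 enters at depth 2; path a·a

Answer: 2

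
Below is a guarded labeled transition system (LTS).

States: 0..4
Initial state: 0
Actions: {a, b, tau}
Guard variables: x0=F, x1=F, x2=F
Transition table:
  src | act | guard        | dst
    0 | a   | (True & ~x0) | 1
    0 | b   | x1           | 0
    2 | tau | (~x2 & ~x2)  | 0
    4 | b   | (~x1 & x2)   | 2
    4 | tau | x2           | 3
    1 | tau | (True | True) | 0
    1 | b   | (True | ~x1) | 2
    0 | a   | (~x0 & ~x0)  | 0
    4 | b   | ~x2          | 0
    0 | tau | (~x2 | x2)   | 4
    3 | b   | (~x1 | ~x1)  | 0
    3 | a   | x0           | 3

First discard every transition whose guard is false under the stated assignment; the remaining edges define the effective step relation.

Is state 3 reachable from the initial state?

After dropping false guards: 8 live edges.
Layer 0: {0}
Layer 1: {1,4}  now seen {0,1,4}
Layer 2: {2}  now seen {0,1,2,4}
R = {0,1,2,4}

Answer: UNREACHABLE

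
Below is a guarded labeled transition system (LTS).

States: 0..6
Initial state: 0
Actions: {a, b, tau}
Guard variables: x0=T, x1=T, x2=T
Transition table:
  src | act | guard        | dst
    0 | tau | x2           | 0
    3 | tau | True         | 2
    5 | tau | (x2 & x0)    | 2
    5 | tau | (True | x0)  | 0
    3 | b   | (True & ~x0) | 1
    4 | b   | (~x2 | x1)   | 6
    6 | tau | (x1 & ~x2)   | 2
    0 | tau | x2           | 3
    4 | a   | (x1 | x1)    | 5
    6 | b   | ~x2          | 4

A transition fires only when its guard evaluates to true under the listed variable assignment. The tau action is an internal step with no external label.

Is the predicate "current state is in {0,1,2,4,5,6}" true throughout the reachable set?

Safe = {0,1,2,4,5,6}
Reach set: {0,2,3}
  0: ok
  2: ok
  3: ✗ unsafe
reach 3 via tau — violates

Answer: INVARIANT VIOLATED at state 3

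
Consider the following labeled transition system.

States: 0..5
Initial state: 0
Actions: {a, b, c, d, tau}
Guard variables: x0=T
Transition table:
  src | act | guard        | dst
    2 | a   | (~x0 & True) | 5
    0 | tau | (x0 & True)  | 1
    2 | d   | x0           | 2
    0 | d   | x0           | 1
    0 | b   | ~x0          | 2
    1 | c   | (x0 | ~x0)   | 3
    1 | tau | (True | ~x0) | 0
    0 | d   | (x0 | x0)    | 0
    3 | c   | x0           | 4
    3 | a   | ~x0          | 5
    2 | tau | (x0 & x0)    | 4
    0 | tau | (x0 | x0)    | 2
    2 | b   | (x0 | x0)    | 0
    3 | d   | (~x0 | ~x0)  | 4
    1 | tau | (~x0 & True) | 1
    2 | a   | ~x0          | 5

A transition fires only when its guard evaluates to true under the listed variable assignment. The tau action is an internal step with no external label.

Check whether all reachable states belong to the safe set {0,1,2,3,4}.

Inv-set: {0,1,2,3,4}
Reachable = {0,1,2,3,4}
  0: safe
  1: safe
  2: safe
  3: safe
  4: safe

Answer: INVARIANT HOLDS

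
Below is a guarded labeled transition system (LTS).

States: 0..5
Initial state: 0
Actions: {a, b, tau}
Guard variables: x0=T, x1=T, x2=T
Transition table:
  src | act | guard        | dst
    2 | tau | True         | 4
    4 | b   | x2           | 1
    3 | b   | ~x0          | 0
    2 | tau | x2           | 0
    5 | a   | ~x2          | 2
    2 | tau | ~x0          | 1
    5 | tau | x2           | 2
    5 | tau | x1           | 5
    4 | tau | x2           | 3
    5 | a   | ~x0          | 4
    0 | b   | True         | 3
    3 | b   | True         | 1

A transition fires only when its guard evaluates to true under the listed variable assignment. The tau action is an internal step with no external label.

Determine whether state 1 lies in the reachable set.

After dropping false guards: 8 live edges.
L0 = {0}
L1 = {3}  total {0,3}
L2 = {1}  total {0,1,3}
Reachable = {0,1,3}
witness 1: b·b

Answer: REACHABLE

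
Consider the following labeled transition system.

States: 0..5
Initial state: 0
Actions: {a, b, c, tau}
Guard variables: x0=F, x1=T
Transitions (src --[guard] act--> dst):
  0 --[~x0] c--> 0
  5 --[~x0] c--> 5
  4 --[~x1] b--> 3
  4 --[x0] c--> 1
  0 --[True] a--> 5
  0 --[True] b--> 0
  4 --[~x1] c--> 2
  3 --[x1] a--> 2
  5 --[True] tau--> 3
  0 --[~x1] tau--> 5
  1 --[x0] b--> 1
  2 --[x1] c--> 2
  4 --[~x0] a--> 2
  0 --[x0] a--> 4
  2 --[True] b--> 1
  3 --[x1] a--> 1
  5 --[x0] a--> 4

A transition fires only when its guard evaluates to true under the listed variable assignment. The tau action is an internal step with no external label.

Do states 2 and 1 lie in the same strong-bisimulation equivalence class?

Refine partition for ~:
  round 0: {{0,1,2,3,4,5}}
  round 1: {{0},{1},{2},{3,4},{5}}
  round 2: {{0},{1},{2},{3},{4},{5}}
6 equivalence class(es) (converged in 3)
[2]={2}  [1]={1}

Answer: NOT BISIMILAR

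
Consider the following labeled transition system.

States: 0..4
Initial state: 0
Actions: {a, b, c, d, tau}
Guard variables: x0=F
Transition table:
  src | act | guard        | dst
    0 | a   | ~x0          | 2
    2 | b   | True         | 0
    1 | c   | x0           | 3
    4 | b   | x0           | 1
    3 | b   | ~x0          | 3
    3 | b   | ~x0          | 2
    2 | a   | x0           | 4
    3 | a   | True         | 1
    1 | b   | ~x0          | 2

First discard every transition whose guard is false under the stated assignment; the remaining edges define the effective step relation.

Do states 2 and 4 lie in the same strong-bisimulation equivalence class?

Answer: NOT BISIMILAR

Trace:
Refine partition for ~:
  P[0] = {{0,1,2,3,4}}
  P[1] = {{0},{1,2},{3},{4}}
  P[2] = {{0},{1},{2},{3},{4}}
stable after 3 split(s): 5 block(s)
[2]={2}  [4]={4}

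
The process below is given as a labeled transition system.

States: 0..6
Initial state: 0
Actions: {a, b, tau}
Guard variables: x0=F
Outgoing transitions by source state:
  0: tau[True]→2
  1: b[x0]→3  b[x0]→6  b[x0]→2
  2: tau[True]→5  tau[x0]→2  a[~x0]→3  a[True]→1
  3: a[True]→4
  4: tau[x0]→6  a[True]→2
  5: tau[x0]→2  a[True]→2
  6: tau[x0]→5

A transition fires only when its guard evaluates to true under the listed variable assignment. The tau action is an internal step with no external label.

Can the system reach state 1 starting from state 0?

Answer: REACHABLE

Working:
After dropping false guards: 7 live edges.
Layer 0: {0}
Layer 1: {2}  total {0,2}
Layer 2: {1,3,5}  total {0,1,2,3,5}
Layer 3: {4}  total {0,1,2,3,4,5}
Reachable = {0,1,2,3,4,5}
witness 1: tau·a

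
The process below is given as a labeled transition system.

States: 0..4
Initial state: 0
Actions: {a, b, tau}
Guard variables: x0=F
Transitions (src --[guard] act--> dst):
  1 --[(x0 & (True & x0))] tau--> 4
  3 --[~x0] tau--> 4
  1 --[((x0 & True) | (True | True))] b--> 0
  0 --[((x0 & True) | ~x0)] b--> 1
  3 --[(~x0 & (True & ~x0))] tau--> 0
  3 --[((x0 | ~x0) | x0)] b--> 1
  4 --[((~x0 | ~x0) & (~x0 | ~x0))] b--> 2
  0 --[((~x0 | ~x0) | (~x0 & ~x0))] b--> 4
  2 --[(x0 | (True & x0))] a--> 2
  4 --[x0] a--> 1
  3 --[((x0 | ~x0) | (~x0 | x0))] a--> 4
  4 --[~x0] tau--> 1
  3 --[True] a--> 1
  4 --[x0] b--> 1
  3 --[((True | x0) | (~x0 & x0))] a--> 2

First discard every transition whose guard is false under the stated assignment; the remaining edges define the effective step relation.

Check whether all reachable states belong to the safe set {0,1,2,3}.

Inv-set: {0,1,2,3}
R = {0,1,2,4}
  0: ok
  1: ok
  2: ok
  4: outside
counterexample path to 4: b

Answer: INVARIANT VIOLATED at state 4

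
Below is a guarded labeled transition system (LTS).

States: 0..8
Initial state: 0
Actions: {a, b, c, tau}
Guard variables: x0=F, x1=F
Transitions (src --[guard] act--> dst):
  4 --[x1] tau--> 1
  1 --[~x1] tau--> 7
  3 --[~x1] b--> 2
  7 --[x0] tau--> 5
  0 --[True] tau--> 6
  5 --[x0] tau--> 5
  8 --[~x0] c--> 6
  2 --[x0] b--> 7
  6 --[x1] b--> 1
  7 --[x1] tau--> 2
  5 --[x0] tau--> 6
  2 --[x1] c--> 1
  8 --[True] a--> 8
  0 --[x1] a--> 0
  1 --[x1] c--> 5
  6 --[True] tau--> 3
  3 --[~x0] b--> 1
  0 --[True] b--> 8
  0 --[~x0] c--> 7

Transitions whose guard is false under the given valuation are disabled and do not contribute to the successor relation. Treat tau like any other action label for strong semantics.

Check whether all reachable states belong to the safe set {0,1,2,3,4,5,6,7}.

Answer: INVARIANT VIOLATED at state 8

Working:
Allowed set {0,1,2,3,4,5,6,7}
R = {0,1,2,3,6,7,8}
  0: safe
  1: safe
  2: safe
  3: safe
  6: safe
  7: safe
  8: outside
reach 8 via b — violates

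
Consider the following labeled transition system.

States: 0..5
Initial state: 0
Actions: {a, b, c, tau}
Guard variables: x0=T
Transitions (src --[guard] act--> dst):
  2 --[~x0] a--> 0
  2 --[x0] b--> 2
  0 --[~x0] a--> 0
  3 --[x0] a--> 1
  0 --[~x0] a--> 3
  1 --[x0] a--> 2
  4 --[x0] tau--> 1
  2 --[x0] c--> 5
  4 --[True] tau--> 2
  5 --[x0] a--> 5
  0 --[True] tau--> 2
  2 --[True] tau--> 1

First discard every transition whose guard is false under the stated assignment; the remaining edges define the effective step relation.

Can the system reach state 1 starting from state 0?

Answer: REACHABLE

Analysis:
Guard filter leaves 9 enabled edge(s).
depth 0: {0}
depth 1: {2}  cumulative {0,2}
depth 2: {1,5}  cumulative {0,1,2,5}
Reachable = {0,1,2,5}
trace reaching 1: tau·tau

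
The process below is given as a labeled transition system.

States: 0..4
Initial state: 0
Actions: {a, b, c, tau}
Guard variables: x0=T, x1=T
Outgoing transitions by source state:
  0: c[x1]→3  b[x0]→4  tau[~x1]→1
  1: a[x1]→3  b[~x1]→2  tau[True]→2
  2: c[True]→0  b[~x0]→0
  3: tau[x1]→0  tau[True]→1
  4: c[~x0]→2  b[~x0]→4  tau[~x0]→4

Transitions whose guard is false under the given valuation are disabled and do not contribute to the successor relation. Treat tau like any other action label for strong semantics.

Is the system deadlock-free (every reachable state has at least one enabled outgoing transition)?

Reachable = {0,1,2,3,4}
  0: b→4  c→3  [2 out]
  1: a→3  tau→2  [2 out]
  2: c→0  [1 out]
  3: tau→0  tau→1  [2 out]
  4: ∅  [deadlock]
trace reaching 4: b

Answer: DEADLOCK at state 4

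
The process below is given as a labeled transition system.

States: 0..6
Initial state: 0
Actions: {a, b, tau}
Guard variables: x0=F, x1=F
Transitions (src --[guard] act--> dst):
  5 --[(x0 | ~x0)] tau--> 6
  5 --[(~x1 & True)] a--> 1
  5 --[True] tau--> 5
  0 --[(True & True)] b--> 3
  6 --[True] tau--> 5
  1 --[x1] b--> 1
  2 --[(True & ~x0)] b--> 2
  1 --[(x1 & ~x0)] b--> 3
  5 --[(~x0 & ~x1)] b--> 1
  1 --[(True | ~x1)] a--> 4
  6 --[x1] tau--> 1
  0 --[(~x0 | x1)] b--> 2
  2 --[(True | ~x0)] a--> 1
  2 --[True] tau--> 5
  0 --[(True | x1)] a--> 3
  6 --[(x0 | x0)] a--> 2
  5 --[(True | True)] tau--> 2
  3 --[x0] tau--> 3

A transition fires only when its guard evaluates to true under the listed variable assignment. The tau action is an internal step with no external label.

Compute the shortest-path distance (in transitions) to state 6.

Answer: 3

Working:
BFS to 6:
  depth 0: {0}
  depth 1: {2,3}
  depth 2: {1,5}
  depth 3: {4,6}
first hit 6 at d=3 via b·tau·tau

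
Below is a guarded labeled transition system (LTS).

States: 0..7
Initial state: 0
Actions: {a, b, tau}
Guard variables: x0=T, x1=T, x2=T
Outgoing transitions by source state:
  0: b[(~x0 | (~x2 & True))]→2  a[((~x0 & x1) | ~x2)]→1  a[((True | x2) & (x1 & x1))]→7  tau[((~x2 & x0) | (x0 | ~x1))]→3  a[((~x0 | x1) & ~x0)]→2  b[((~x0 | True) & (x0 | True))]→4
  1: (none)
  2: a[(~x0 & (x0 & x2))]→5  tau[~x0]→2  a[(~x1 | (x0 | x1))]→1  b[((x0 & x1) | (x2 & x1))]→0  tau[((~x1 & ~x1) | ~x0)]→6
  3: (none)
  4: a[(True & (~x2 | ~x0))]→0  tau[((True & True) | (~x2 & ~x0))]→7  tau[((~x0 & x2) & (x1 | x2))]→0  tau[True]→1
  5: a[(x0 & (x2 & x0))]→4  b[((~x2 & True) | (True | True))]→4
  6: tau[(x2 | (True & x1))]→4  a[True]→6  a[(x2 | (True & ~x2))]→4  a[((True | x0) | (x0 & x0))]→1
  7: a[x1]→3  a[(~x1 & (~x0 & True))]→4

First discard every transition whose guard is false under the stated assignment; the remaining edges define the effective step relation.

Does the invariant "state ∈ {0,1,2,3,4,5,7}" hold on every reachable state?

Safe = {0,1,2,3,4,5,7}
Reachable = {0,1,3,4,7}
  0: ✓
  1: ✓
  3: ✓
  4: ✓
  7: ✓

Answer: INVARIANT HOLDS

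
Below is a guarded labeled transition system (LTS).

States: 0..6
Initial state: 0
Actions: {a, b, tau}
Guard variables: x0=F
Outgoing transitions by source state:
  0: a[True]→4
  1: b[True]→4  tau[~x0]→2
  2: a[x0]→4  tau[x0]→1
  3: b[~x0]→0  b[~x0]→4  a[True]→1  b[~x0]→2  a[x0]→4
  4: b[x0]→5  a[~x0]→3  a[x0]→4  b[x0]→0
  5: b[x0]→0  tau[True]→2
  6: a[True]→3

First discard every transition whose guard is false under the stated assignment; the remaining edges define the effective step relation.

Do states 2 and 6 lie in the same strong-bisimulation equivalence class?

Compute ~ classes (split until stable):
  round 0: {{0,1,2,3,4,5,6}}
  round 1: {{0,4,6},{1},{2},{3},{5}}
  round 2: {{0},{1},{2},{3},{4,6},{5}}
Fixed point at round 3; 6 class(es).
[2]={2}  [6]={4,6}

Answer: NOT BISIMILAR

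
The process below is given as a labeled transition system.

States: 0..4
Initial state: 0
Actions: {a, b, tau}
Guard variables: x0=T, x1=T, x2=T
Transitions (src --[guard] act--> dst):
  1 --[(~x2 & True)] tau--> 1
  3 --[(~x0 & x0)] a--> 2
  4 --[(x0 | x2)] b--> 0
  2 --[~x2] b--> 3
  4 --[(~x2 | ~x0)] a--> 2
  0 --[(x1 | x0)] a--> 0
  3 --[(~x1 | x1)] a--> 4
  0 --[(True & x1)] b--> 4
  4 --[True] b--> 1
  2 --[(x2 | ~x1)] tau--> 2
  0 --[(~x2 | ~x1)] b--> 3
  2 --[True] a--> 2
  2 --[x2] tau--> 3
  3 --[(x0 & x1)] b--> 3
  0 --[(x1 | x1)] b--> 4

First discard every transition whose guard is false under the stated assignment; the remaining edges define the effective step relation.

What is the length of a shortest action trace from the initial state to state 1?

Answer: 2

Analysis:
Breadth-first toward 1:
  Layer 0: {0}
  Layer 1: {4}
  Layer 2: {1}
1 enters at depth 2; path b·b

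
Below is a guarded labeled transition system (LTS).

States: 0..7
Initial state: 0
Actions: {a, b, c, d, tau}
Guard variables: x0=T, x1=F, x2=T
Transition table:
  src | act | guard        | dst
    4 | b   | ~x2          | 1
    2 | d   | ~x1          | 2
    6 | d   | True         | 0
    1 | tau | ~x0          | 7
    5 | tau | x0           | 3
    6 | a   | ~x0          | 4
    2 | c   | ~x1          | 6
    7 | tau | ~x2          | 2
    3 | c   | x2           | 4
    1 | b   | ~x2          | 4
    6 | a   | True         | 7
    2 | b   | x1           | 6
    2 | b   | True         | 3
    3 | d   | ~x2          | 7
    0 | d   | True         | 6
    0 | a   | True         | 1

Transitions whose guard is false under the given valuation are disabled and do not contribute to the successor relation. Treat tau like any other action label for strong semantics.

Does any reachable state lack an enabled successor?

Answer: DEADLOCK at state 1

Trace:
Reach set: {0,1,6,7}
  0: a→1  d→6  [2 exit(s)]
  1: ∅  [no exit]
  6: a→7  d→0  [2 exit(s)]
  7: ∅  [no exit]
witness 1: a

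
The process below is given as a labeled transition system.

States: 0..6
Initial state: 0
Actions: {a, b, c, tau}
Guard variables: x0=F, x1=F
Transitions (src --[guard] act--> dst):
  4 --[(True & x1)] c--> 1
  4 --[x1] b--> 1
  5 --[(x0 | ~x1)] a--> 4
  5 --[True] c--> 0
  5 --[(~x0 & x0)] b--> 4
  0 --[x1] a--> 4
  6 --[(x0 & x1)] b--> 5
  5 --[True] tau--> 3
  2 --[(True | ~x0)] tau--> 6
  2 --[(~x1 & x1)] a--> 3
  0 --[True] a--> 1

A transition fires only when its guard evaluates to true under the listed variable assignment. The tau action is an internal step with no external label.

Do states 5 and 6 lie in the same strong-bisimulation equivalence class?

Bisimulation quotient by refinement:
  P[0] = {{0,1,2,3,4,5,6}}
  P[1] = {{0},{1,3,4,6},{2},{5}}
Fixed point at round 2; 4 class(es).
class of 5: {5}; class of 6: {1,3,4,6}

Answer: NOT BISIMILAR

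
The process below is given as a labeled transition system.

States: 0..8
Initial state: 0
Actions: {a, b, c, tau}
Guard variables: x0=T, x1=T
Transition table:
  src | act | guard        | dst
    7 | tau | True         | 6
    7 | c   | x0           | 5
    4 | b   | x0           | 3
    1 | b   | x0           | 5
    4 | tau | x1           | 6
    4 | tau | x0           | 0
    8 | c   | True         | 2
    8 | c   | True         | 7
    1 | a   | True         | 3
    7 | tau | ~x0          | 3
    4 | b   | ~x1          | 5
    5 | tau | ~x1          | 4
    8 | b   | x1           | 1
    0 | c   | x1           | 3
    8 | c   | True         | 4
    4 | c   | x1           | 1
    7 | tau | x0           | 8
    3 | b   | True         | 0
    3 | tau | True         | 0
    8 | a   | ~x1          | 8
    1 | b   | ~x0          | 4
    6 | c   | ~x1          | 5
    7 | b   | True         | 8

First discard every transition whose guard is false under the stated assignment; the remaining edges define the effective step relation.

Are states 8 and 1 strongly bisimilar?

Answer: NOT BISIMILAR

Analysis:
Bisimulation quotient by refinement:
  P[0] = {{0,1,2,3,4,5,6,7,8}}
  P[1] = {{0},{1},{2,5,6},{3},{4,7},{8}}
  P[2] = {{0},{1},{2,5,6},{3},{4},{7},{8}}
Fixed point at round 3; 7 class(es).
class of 8: {8}; class of 1: {1}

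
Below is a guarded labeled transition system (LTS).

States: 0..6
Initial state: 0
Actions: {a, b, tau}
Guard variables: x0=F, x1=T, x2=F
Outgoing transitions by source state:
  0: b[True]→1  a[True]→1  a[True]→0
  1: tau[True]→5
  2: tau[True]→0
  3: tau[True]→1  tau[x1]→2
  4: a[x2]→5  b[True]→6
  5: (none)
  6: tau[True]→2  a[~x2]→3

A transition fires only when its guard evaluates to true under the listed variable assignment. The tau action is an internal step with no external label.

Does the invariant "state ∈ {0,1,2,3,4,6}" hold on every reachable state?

Inv-set: {0,1,2,3,4,6}
Reach set: {0,1,5}
  0: ✓
  1: ✓
  5: ✗ unsafe
reach 5 via b·tau — violates

Answer: INVARIANT VIOLATED at state 5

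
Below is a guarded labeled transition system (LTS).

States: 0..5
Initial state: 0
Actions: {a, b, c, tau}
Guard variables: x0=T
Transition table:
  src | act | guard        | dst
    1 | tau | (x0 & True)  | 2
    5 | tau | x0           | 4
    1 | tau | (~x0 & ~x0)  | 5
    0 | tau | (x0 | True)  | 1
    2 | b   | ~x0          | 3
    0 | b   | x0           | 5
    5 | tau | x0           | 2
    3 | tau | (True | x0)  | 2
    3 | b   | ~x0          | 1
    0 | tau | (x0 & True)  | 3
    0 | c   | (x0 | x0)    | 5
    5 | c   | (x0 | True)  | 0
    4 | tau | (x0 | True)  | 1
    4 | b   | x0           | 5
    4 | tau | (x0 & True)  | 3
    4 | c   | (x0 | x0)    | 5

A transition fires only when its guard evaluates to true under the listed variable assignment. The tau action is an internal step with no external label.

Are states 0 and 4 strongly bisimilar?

Bisimulation quotient by refinement:
  P[0] = {{0,1,2,3,4,5}}
  P[1] = {{0,4},{1,3},{2},{5}}
stable after 2 split(s): 4 block(s)
[0]={0,4}  [4]={0,4}

Answer: BISIMILAR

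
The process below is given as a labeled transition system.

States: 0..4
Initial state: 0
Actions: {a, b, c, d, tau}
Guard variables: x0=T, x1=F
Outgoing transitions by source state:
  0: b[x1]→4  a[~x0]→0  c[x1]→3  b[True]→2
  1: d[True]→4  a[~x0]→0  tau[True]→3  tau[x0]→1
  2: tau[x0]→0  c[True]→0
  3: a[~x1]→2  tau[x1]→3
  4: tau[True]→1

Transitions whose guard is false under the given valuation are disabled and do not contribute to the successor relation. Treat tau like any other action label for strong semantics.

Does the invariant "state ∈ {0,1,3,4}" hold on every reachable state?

Answer: INVARIANT VIOLATED at state 2

Trace:
Inv-set: {0,1,3,4}
R = {0,2}
  0: ✓
  2: ✗ unsafe
counterexample path to 2: b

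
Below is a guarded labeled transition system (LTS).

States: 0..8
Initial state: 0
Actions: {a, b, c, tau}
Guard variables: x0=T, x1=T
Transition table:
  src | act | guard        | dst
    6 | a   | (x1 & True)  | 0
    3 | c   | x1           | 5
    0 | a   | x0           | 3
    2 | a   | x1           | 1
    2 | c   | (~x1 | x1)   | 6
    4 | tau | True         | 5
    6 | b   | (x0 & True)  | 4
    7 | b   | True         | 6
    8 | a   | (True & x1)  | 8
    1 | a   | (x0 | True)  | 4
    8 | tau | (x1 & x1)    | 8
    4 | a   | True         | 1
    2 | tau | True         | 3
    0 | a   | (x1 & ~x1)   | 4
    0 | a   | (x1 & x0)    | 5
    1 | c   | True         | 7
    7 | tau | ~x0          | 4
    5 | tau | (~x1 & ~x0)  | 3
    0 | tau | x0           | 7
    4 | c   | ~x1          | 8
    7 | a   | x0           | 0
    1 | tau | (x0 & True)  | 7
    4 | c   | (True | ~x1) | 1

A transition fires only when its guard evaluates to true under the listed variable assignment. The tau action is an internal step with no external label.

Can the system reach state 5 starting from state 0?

19 transition(s) survive guard evaluation.
L0 = {0}
L1 = {3,5,7}  total {0,3,5,7}
L2 = {6}  total {0,3,5,6,7}
L3 = {4}  total {0,3,4,5,6,7}
L4 = {1}  total {0,1,3,4,5,6,7}
Reachable = {0,1,3,4,5,6,7}
trace reaching 5: a

Answer: REACHABLE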